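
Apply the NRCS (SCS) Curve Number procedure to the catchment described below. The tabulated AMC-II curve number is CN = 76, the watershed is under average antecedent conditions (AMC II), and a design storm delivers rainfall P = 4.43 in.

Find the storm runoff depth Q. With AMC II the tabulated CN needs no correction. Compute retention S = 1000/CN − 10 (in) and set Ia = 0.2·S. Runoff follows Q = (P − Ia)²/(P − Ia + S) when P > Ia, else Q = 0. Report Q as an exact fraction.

Q = 52085089/25112300 in ≈ 2.074 in

CN(II) = 76; AMC II needs no correction.
S = 1000/76 − 10 = 60/19 in ≈ 3.158 in
Ia = 0.2S: 0.2·3.158 = 0.632 in (exactly 12/19)
Excess rainfall: 4.430 − 0.632 = 3.798 in; P > Ia so Q > 0
Q: (7217/1900)² ÷ (13217/1900) = 52085089/25112300 in (≈ 2.074 in)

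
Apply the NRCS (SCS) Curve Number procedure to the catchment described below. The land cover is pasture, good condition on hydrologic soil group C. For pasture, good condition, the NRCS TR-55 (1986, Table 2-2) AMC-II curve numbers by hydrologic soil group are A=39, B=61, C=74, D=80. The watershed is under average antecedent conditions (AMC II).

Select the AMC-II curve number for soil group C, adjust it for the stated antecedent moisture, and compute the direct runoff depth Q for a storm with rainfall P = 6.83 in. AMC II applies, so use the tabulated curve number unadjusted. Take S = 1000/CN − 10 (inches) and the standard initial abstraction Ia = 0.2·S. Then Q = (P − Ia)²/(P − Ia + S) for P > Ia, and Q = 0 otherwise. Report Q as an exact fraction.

NRCS table: pasture, good condition, soil group C → CN(II) = 74
AMC II — tabulated CN = 74 applies directly.
Max retention: S = 1000/74 − 10 = 130/37 in (≈ 3.514 in)
Ia = 0.2S: 0.2·3.514 = 0.703 in (exactly 26/37)
Excess rainfall: 6.830 − 0.703 = 6.127 in; P > Ia so Q > 0
Q = (22671/3700)²/((22671/3700) + 130/37) = (513974241/13690000)/(35671/3700) = 513974241/131982700 in ≈ 3.894 in

Q = 513974241/131982700 in ≈ 3.894 in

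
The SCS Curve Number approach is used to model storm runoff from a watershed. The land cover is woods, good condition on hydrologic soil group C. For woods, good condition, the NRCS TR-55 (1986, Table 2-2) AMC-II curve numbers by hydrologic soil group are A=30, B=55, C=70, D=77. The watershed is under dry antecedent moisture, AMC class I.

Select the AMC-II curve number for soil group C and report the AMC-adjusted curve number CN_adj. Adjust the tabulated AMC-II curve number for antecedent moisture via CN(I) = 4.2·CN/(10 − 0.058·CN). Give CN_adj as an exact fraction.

NRCS table: woods, good condition, soil group C → CN(II) = 70
CN(I) from CN(II)=70: (4.2·70)/(10 − 0.058·70) = 4900/99 ≈ 49.495

CN_adj = 4900/99 ≈ 49.495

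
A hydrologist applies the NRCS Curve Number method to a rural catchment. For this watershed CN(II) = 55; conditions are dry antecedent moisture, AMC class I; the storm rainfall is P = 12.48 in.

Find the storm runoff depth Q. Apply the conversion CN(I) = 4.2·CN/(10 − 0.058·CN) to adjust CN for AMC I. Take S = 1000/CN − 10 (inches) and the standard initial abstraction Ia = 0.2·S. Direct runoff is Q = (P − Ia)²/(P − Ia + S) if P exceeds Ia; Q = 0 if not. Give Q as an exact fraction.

Q = 11376774/4333175 in ≈ 2.626 in

Dry (AMC I): CN(I) = 4.2·55/(10 − 0.058·55) = 231/(681/100) = 7700/227 ≈ 33.921
Retention S: 1000/CN − 10 with CN=33.921 → S = 1500/77 ≈ 19.481 in
Ia = 0.2·(1500/77) = 300/77 in ≈ 3.896 in
Excess rainfall: 12.480 − 3.896 = 8.584 in; P > Ia so Q > 0
Runoff Q = (P−Ia)²/(P−Ia+S) = (8.584)²/(8.584+19.481) = 11376774/4333175 ≈ 2.626 in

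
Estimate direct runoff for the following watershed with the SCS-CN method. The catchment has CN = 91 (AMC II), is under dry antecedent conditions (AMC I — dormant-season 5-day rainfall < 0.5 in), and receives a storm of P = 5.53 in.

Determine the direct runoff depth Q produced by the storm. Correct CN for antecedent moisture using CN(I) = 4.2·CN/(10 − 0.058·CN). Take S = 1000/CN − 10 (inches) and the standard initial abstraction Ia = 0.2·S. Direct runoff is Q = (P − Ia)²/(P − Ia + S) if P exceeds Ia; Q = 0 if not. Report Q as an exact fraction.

CN(I) from CN(II)=91: (4.2·91)/(10 − 0.058·91) = 63700/787 ≈ 80.940
Retention S: 1000/CN − 10 with CN=80.940 → S = 1500/637 ≈ 2.355 in
Ia = 0.2·(1500/637) = 300/637 in ≈ 0.471 in
Excess rainfall: 5.530 − 0.471 = 5.059 in; P > Ia so Q > 0
Runoff Q = (P−Ia)²/(P−Ia+S) = (5.059)²/(5.059+2.355) = 103852152121/30083025700 ≈ 3.452 in

Q = 103852152121/30083025700 in ≈ 3.452 in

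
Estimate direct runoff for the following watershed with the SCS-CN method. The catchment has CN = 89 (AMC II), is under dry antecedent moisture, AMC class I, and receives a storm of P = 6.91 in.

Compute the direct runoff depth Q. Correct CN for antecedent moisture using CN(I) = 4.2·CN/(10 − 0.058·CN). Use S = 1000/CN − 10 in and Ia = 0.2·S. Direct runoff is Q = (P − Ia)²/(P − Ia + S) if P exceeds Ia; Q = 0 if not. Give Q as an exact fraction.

Dry (AMC I): CN(I) = 4.2·89/(10 − 0.058·89) = (1869/5)/(2419/500) = 186900/2419 ≈ 77.263
S = 1000/(186900/2419) − 10 = 5500/1869 in ≈ 2.943 in
Initial abstraction Ia = S/5 = (5500/1869)/5 = 1100/1869 ≈ 0.589 in
P − Ia = 6.910 − 0.589 = 1181479/186900 ≈ 6.321 in (> 0, runoff occurs)
Q: (1181479/186900)² ÷ (1731479/186900) = 1395892627441/323613425100 in (≈ 4.313 in)

Q = 1395892627441/323613425100 in ≈ 4.313 in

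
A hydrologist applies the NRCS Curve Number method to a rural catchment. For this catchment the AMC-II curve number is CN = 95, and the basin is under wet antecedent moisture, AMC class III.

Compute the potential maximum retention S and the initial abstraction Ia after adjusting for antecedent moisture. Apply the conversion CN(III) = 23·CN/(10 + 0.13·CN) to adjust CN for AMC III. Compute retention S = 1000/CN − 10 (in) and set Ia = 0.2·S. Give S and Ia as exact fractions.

Wet (AMC III): CN(III) = 23·95/(10 + 0.13·95) = 2185/(447/20) = 43700/447 ≈ 97.763
S = 1000/(43700/447) − 10 = 100/437 in ≈ 0.229 in
Ia = 0.2S: 0.2·0.229 = 0.046 in (exactly 20/437)

S = 100/437 in ≈ 0.229 in; Ia = 20/437 in ≈ 0.046 in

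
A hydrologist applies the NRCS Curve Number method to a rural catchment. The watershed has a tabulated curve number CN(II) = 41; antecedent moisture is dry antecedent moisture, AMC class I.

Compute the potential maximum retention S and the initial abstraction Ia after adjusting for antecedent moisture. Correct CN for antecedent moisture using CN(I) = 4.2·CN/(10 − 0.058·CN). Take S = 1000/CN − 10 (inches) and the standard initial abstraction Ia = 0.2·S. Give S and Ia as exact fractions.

S = 29500/861 in ≈ 34.262 in; Ia = 5900/861 in ≈ 6.852 in

Dry (AMC I): CN(I) = 4.2·41/(10 − 0.058·41) = (861/5)/(3811/500) = 86100/3811 ≈ 22.592
Max retention: S = 1000/(86100/3811) − 10 = 29500/861 in (≈ 34.262 in)
Ia = 0.2S: 0.2·34.262 = 6.852 in (exactly 5900/861)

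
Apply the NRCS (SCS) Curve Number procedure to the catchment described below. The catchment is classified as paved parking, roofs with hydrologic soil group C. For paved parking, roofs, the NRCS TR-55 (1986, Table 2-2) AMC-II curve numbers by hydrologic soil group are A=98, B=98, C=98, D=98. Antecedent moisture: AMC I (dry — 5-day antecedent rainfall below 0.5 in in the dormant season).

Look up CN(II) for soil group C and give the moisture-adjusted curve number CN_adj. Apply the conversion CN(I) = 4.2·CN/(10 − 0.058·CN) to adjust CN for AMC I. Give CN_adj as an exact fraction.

CN_adj = 102900/1079 ≈ 95.366

NRCS table: paved parking, roofs, soil group C → CN(II) = 98
Adjust CN=98 to AMC I: 4.2·98/(10 − 0.058·98) → (2058/5) ÷ (1079/250) = 102900/1079 ≈ 95.366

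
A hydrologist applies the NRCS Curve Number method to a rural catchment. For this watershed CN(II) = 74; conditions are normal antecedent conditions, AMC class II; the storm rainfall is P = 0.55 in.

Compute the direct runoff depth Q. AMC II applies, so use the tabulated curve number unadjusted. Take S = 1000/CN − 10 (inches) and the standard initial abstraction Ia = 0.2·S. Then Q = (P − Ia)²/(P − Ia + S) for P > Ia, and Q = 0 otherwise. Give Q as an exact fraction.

CN(II) = 74; AMC II needs no correction.
Max retention: S = 1000/74 − 10 = 130/37 in (≈ 3.514 in)
Ia = 0.2·(130/37) = 26/37 in ≈ 0.703 in
P = 0.550 ≤ Ia = 0.703 in: entire storm abstracted, Q = 0.

Q = 0 in ≈ 0.000 in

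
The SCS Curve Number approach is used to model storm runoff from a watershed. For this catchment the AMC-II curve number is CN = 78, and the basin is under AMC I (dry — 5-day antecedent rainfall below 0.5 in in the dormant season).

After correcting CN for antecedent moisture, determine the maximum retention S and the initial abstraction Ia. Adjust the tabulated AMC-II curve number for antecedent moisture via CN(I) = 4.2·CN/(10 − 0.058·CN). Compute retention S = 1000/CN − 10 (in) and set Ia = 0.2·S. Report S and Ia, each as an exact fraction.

Adjust CN=78 to AMC I: 4.2·78/(10 − 0.058·78) → (1638/5) ÷ (1369/250) = 81900/1369 ≈ 59.825
Max retention: S = 1000/(81900/1369) − 10 = 5500/819 in (≈ 6.716 in)
Ia = 0.2S: 0.2·6.716 = 1.343 in (exactly 1100/819)

S = 5500/819 in ≈ 6.716 in; Ia = 1100/819 in ≈ 1.343 in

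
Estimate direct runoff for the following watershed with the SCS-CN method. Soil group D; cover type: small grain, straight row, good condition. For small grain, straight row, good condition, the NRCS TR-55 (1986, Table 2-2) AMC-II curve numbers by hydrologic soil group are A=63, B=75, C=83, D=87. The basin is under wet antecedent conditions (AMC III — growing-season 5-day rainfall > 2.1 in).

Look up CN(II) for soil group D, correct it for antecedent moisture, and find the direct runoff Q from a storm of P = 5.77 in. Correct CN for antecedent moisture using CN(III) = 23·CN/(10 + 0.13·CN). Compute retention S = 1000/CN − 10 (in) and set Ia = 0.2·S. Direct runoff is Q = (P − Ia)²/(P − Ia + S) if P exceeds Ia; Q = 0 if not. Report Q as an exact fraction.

Q = 1273686044929/251841257700 in ≈ 5.057 in

NRCS table: small grain, straight row, good condition, soil group D → CN(II) = 87
CN(III) from CN(II)=87: (23·87)/(10 + 0.13·87) = 200100/2131 ≈ 93.900
Max retention: S = 1000/(200100/2131) − 10 = 1300/2001 in (≈ 0.650 in)
Ia = 0.2·(1300/2001) = 260/2001 in ≈ 0.130 in
Since P=5.770 > Ia=0.130: effective rainfall P−Ia = 1128577/200100 in
Q = (1128577/200100)²/((1128577/200100) + 1300/2001) = (1273686044929/40040010000)/(1258577/200100) = 1273686044929/251841257700 in ≈ 5.057 in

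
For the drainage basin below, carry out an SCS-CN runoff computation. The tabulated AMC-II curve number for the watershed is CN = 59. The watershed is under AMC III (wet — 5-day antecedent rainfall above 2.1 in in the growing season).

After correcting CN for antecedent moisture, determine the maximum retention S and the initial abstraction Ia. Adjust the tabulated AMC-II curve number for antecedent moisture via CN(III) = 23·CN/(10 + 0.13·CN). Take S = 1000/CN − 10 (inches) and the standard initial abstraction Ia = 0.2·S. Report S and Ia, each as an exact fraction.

S = 4100/1357 in ≈ 3.021 in; Ia = 820/1357 in ≈ 0.604 in

CN(III) from CN(II)=59: (23·59)/(10 + 0.13·59) = 135700/1767 ≈ 76.797
S = 1000/(135700/1767) − 10 = 4100/1357 in ≈ 3.021 in
Initial abstraction Ia = S/5 = (4100/1357)/5 = 820/1357 ≈ 0.604 in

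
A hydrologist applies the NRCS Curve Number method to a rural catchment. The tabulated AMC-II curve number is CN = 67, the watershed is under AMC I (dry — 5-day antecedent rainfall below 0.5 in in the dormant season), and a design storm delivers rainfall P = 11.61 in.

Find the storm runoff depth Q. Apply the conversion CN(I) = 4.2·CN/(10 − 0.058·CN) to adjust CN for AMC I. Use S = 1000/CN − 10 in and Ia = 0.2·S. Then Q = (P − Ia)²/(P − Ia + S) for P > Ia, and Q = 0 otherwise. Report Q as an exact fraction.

Q = 188798071081/46173472100 in ≈ 4.089 in

Dry (AMC I): CN(I) = 4.2·67/(10 − 0.058·67) = (1407/5)/(3057/500) = 46900/1019 ≈ 46.026
Retention S: 1000/CN − 10 with CN=46.026 → S = 5500/469 ≈ 11.727 in
Ia = 0.2S: 0.2·11.727 = 2.345 in (exactly 1100/469)
P − Ia = 11.610 − 2.345 = 434509/46900 ≈ 9.265 in (> 0, runoff occurs)
Q: (434509/46900)² ÷ (984509/46900) = 188798071081/46173472100 in (≈ 4.089 in)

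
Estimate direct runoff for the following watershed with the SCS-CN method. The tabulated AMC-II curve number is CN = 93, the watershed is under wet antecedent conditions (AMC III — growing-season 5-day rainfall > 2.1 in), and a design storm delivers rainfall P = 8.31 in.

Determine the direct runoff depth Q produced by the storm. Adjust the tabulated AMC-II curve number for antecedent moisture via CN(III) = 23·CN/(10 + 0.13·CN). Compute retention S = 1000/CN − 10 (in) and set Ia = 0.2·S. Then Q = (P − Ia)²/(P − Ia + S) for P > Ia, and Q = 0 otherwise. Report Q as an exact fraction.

Q = 3109963993081/392187575100 in ≈ 7.930 in

Wet (AMC III): CN(III) = 23·93/(10 + 0.13·93) = 2139/(2209/100) = 213900/2209 ≈ 96.831
Max retention: S = 1000/(213900/2209) − 10 = 700/2139 in (≈ 0.327 in)
Ia = 0.2·(700/2139) = 140/2139 in ≈ 0.065 in
Since P=8.310 > Ia=0.065: effective rainfall P−Ia = 1763509/213900 in
Q = (1763509/213900)²/((1763509/213900) + 700/2139) = (3109963993081/45753210000)/(1833509/213900) = 3109963993081/392187575100 in ≈ 7.930 in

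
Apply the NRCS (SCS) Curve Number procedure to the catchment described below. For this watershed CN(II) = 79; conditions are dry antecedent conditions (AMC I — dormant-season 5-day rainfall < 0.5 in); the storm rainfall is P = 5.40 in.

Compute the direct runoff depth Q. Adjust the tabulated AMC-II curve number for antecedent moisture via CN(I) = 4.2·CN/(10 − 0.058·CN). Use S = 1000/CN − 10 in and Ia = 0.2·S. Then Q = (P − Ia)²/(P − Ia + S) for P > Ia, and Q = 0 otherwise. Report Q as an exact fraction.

CN(I) from CN(II)=79: (4.2·79)/(10 − 0.058·79) = 7900/129 ≈ 61.240
Retention S: 1000/CN − 10 with CN=61.240 → S = 500/79 ≈ 6.329 in
Ia = 0.2·(500/79) = 100/79 in ≈ 1.266 in
Since P=5.400 > Ia=1.266: effective rainfall P−Ia = 1633/395 in
Q = (1633/395)²/((1633/395) + 500/79) = (2666689/156025)/(4133/395) = 2666689/1632535 in ≈ 1.633 in

Q = 2666689/1632535 in ≈ 1.633 in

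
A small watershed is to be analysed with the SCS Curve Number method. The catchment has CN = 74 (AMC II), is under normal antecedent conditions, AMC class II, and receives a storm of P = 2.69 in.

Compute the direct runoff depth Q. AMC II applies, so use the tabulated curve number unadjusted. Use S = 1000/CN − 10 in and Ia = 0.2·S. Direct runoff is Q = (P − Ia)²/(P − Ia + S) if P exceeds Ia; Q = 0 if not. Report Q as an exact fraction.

Q = 54066609/75306100 in ≈ 0.718 in

AMC II — tabulated CN = 74 applies directly.
Max retention: S = 1000/74 − 10 = 130/37 in (≈ 3.514 in)
Ia = 0.2·(130/37) = 26/37 in ≈ 0.703 in
Excess rainfall: 2.690 − 0.703 = 1.987 in; P > Ia so Q > 0
Q = (7353/3700)²/((7353/3700) + 130/37) = (54066609/13690000)/(20353/3700) = 54066609/75306100 in ≈ 0.718 in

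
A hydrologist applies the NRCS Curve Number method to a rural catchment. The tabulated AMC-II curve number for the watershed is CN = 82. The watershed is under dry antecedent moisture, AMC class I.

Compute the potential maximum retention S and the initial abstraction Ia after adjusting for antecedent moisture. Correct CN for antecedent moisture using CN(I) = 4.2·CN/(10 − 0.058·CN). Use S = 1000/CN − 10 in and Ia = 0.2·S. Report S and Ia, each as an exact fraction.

S = 1500/287 in ≈ 5.226 in; Ia = 300/287 in ≈ 1.045 in

CN(I) from CN(II)=82: (4.2·82)/(10 − 0.058·82) = 28700/437 ≈ 65.675
Retention S: 1000/CN − 10 with CN=65.675 → S = 1500/287 ≈ 5.226 in
Ia = 0.2·(1500/287) = 300/287 in ≈ 1.045 in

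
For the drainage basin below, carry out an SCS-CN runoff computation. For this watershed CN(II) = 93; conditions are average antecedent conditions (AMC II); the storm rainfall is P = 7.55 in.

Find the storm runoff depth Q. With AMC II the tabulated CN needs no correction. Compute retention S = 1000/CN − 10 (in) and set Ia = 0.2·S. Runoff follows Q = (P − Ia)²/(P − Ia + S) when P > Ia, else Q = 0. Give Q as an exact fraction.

AMC II — tabulated CN = 93 applies directly.
S = 1000/93 − 10 = 70/93 in ≈ 0.753 in
Initial abstraction Ia = S/5 = (70/93)/5 = 14/93 ≈ 0.151 in
Since P=7.550 > Ia=0.151: effective rainfall P−Ia = 13763/1860 in
Q: (13763/1860)² ÷ (15163/1860) = 189420169/28203180 in (≈ 6.716 in)

Q = 189420169/28203180 in ≈ 6.716 in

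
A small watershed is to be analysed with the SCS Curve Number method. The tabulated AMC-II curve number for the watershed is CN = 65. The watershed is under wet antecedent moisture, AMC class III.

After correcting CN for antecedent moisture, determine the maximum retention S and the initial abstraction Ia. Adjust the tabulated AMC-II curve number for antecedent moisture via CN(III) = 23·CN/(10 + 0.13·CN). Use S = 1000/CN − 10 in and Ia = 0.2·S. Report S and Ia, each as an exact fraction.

CN(III) from CN(II)=65: (23·65)/(10 + 0.13·65) = 29900/369 ≈ 81.030
Retention S: 1000/CN − 10 with CN=81.030 → S = 700/299 ≈ 2.341 in
Initial abstraction Ia = S/5 = (700/299)/5 = 140/299 ≈ 0.468 in

S = 700/299 in ≈ 2.341 in; Ia = 140/299 in ≈ 0.468 in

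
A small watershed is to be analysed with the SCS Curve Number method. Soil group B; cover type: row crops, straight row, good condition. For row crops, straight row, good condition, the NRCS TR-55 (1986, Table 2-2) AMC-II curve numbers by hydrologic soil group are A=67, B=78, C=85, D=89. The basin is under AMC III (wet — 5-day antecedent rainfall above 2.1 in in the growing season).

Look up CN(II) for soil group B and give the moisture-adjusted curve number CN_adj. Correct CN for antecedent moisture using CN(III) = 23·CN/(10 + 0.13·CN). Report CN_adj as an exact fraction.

NRCS table: row crops, straight row, good condition, soil group B → CN(II) = 78
Adjust CN=78 to AMC III: 23·78/(10 + 0.13·78) → 1794 ÷ (1007/50) = 89700/1007 ≈ 89.076

CN_adj = 89700/1007 ≈ 89.076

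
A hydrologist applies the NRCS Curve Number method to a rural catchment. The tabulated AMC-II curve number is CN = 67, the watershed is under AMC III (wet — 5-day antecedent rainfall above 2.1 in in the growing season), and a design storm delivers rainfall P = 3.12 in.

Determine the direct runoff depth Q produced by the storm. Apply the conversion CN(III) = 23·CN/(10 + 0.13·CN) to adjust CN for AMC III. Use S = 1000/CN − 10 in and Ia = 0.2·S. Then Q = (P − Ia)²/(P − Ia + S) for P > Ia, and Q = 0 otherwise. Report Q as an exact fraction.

CN(III) from CN(II)=67: (23·67)/(10 + 0.13·67) = 154100/1871 ≈ 82.362
Max retention: S = 1000/(154100/1871) − 10 = 3300/1541 in (≈ 2.141 in)
Initial abstraction Ia = S/5 = (3300/1541)/5 = 660/1541 ≈ 0.428 in
Since P=3.120 > Ia=0.428: effective rainfall P−Ia = 103698/38525 in
Q: (103698/38525)² ÷ (186198/38525) = 1792212534/1195546325 in (≈ 1.499 in)

Q = 1792212534/1195546325 in ≈ 1.499 in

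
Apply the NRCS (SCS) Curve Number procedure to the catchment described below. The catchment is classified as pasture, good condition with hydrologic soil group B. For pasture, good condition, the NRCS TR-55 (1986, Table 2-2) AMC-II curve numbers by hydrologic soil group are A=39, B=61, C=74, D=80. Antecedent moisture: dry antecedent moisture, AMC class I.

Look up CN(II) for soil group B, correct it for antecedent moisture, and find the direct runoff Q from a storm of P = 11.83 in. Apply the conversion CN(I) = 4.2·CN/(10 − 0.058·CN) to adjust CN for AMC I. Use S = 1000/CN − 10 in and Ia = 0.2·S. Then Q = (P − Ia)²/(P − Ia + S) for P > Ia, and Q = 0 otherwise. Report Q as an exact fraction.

NRCS table: pasture, good condition, soil group B → CN(II) = 61
Adjust CN=61 to AMC I: 4.2·61/(10 − 0.058·61) → (1281/5) ÷ (3231/500) = 42700/1077 ≈ 39.647
S = 1000/(42700/1077) − 10 = 6500/427 in ≈ 15.222 in
Ia = 0.2S: 0.2·15.222 = 3.044 in (exactly 1300/427)
Excess rainfall: 11.830 − 3.044 = 8.786 in; P > Ia so Q > 0
Q: (375141/42700)² ÷ (1025141/42700) = 10825443837/3367193900 in (≈ 3.215 in)

Q = 10825443837/3367193900 in ≈ 3.215 in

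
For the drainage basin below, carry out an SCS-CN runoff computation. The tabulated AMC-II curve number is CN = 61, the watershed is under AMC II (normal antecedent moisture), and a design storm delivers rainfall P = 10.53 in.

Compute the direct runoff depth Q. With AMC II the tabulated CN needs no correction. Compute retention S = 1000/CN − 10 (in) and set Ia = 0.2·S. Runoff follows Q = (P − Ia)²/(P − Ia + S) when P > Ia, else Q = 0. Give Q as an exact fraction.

Q = 81658551/14926700 in ≈ 5.471 in

CN(II) = 61; AMC II needs no correction.
Retention S: 1000/CN − 10 with CN=61.000 → S = 390/61 ≈ 6.393 in
Ia = 0.2S: 0.2·6.393 = 1.279 in (exactly 78/61)
Since P=10.530 > Ia=1.279: effective rainfall P−Ia = 56433/6100 in
Q = (56433/6100)²/((56433/6100) + 390/61) = (3184683489/37210000)/(95433/6100) = 81658551/14926700 in ≈ 5.471 in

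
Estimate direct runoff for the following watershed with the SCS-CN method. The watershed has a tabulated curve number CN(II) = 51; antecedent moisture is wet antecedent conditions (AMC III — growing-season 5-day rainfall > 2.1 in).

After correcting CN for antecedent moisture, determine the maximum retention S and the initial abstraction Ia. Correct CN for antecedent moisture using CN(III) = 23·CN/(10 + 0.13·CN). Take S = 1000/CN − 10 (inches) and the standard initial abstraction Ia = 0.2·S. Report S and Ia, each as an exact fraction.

Wet (AMC III): CN(III) = 23·51/(10 + 0.13·51) = 1173/(1663/100) = 117300/1663 ≈ 70.535
S = 1000/(117300/1663) − 10 = 4900/1173 in ≈ 4.177 in
Ia = 0.2S: 0.2·4.177 = 0.835 in (exactly 980/1173)

S = 4900/1173 in ≈ 4.177 in; Ia = 980/1173 in ≈ 0.835 in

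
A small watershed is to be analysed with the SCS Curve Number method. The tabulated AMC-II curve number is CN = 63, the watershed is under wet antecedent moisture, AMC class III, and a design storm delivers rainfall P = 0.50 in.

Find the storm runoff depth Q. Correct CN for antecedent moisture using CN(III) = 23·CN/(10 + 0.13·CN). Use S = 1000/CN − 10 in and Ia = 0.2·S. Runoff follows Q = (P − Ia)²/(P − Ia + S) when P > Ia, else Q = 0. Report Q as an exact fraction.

Q = 0 in ≈ 0.000 in

Wet (AMC III): CN(III) = 23·63/(10 + 0.13·63) = 1449/(1819/100) = 144900/1819 ≈ 79.659
S = 1000/(144900/1819) − 10 = 3700/1449 in ≈ 2.553 in
Ia = 0.2·(3700/1449) = 740/1449 in ≈ 0.511 in
P = 0.500 ≤ Ia = 0.511 in: entire storm abstracted, Q = 0.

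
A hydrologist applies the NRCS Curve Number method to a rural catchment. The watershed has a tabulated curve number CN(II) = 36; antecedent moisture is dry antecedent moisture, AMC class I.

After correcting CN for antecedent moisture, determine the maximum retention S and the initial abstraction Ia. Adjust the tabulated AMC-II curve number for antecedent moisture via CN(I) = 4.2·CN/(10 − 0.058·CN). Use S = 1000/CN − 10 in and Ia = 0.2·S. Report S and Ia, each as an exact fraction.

S = 8000/189 in ≈ 42.328 in; Ia = 1600/189 in ≈ 8.466 in

Adjust CN=36 to AMC I: 4.2·36/(10 − 0.058·36) → (756/5) ÷ (989/125) = 18900/989 ≈ 19.110
Retention S: 1000/CN − 10 with CN=19.110 → S = 8000/189 ≈ 42.328 in
Ia = 0.2·(8000/189) = 1600/189 in ≈ 8.466 in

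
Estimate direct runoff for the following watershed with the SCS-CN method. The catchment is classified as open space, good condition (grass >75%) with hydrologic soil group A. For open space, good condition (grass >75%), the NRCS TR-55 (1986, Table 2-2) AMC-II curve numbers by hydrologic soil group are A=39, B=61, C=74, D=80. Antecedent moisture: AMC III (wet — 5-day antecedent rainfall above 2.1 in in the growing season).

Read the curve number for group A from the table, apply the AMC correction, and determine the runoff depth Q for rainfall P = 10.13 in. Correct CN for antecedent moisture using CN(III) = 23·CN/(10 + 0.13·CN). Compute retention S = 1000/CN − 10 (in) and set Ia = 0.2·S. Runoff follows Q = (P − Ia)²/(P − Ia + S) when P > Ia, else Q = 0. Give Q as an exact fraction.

NRCS table: open space, good condition (grass >75%), soil group A → CN(II) = 39
Wet (AMC III): CN(III) = 23·39/(10 + 0.13·39) = 897/(1507/100) = 89700/1507 ≈ 59.522
Retention S: 1000/CN − 10 with CN=59.522 → S = 6100/897 ≈ 6.800 in
Initial abstraction Ia = S/5 = (6100/897)/5 = 1220/897 ≈ 1.360 in
Excess rainfall: 10.130 − 1.360 = 8.770 in; P > Ia so Q > 0
Q = (786661/89700)²/((786661/89700) + 6100/897) = (618835528921/8046090000)/(1396661/89700) = 618835528921/125280491700 in ≈ 4.940 in

Q = 618835528921/125280491700 in ≈ 4.940 in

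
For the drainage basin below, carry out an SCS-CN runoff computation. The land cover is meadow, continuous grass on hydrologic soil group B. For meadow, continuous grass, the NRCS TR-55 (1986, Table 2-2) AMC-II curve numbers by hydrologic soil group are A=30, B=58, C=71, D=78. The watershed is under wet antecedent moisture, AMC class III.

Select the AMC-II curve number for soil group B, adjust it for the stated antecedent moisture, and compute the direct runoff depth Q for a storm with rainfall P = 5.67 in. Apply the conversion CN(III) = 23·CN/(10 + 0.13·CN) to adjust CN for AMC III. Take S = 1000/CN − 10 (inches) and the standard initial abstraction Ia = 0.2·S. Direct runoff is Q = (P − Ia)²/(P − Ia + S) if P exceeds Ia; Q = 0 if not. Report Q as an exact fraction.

NRCS table: meadow, continuous grass, soil group B → CN(II) = 58
Adjust CN=58 to AMC III: 23·58/(10 + 0.13·58) → 1334 ÷ (877/50) = 66700/877 ≈ 76.055
Max retention: S = 1000/(66700/877) − 10 = 2100/667 in (≈ 3.148 in)
Ia = 0.2·(2100/667) = 420/667 in ≈ 0.630 in
P − Ia = 5.670 − 0.630 = 336189/66700 ≈ 5.040 in (> 0, runoff occurs)
Q = (336189/66700)²/((336189/66700) + 2100/667) = (113023043721/4448890000)/(546189/66700) = 5382049701/1734800300 in ≈ 3.102 in

Q = 5382049701/1734800300 in ≈ 3.102 in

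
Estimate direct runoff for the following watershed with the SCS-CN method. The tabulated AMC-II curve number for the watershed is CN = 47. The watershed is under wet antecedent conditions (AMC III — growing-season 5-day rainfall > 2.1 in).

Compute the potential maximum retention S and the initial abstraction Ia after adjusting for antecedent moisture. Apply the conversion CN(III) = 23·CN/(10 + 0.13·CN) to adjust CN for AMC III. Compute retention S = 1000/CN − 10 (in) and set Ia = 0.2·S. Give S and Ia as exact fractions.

CN(III) from CN(II)=47: (23·47)/(10 + 0.13·47) = 108100/1611 ≈ 67.101
Max retention: S = 1000/(108100/1611) − 10 = 5300/1081 in (≈ 4.903 in)
Ia = 0.2·(5300/1081) = 1060/1081 in ≈ 0.981 in

S = 5300/1081 in ≈ 4.903 in; Ia = 1060/1081 in ≈ 0.981 in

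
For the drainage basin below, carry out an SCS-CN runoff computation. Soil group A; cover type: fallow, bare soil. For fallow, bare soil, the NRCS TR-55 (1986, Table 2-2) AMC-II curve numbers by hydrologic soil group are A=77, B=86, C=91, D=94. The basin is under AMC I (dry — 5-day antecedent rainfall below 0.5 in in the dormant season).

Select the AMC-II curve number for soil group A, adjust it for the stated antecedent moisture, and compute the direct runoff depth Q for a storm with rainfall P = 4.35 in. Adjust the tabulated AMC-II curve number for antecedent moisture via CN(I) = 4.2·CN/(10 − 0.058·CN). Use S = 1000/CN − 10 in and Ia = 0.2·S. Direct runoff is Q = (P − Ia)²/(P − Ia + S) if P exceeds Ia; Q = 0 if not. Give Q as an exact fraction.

NRCS table: fallow, bare soil, soil group A → CN(II) = 77
Dry (AMC I): CN(I) = 4.2·77/(10 − 0.058·77) = (1617/5)/(2767/500) = 161700/2767 ≈ 58.439
S = 1000/(161700/2767) − 10 = 11500/1617 in ≈ 7.112 in
Initial abstraction Ia = S/5 = (11500/1617)/5 = 2300/1617 ≈ 1.422 in
Since P=4.350 > Ia=1.422: effective rainfall P−Ia = 94679/32340 in
Q = (94679/32340)²/((94679/32340) + 11500/1617) = (8964113041/1045875600)/(324679/32340) = 8964113041/10500118860 in ≈ 0.854 in

Q = 8964113041/10500118860 in ≈ 0.854 in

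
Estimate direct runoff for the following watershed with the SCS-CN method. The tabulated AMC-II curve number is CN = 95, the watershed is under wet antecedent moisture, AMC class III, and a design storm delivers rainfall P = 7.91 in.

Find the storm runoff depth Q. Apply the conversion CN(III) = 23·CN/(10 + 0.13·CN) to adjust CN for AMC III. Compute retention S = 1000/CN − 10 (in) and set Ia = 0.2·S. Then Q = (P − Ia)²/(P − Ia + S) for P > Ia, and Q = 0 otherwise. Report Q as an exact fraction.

Q = 118107006889/15455247900 in ≈ 7.642 in

CN(III) from CN(II)=95: (23·95)/(10 + 0.13·95) = 43700/447 ≈ 97.763
Retention S: 1000/CN − 10 with CN=97.763 → S = 100/437 ≈ 0.229 in
Ia = 0.2·(100/437) = 20/437 in ≈ 0.046 in
Since P=7.910 > Ia=0.046: effective rainfall P−Ia = 343667/43700 in
Q = (343667/43700)²/((343667/43700) + 100/437) = (118107006889/1909690000)/(353667/43700) = 118107006889/15455247900 in ≈ 7.642 in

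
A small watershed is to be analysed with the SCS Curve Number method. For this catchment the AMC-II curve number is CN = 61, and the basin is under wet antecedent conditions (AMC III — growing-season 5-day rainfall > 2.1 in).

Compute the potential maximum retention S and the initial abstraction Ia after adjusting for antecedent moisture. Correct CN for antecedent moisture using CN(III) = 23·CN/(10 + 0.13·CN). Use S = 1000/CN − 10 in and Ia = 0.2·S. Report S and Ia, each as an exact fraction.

CN(III) from CN(II)=61: (23·61)/(10 + 0.13·61) = 140300/1793 ≈ 78.249
Retention S: 1000/CN − 10 with CN=78.249 → S = 3900/1403 ≈ 2.780 in
Ia = 0.2S: 0.2·2.780 = 0.556 in (exactly 780/1403)

S = 3900/1403 in ≈ 2.780 in; Ia = 780/1403 in ≈ 0.556 in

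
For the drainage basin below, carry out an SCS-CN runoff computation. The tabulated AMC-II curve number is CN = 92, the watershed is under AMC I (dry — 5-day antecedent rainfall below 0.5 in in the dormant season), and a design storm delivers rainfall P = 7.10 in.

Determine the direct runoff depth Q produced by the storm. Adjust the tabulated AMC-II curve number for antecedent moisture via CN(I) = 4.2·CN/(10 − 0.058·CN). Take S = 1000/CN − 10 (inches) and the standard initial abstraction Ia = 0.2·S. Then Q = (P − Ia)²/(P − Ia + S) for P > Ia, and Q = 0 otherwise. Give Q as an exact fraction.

CN(I) from CN(II)=92: (4.2·92)/(10 − 0.058·92) = 48300/583 ≈ 82.847
Max retention: S = 1000/(48300/583) − 10 = 1000/483 in (≈ 2.070 in)
Initial abstraction Ia = S/5 = (1000/483)/5 = 200/483 ≈ 0.414 in
Since P=7.100 > Ia=0.414: effective rainfall P−Ia = 32293/4830 in
Runoff Q = (P−Ia)²/(P−Ia+S) = (6.686)²/(6.686+2.070) = 1042837849/204275190 ≈ 5.105 in

Q = 1042837849/204275190 in ≈ 5.105 in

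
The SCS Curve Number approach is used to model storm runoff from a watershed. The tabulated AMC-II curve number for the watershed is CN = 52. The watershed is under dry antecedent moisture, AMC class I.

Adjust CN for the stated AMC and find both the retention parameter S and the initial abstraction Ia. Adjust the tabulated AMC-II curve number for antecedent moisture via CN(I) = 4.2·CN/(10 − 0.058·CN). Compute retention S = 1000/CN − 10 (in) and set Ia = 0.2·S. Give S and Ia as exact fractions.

Adjust CN=52 to AMC I: 4.2·52/(10 − 0.058·52) → (1092/5) ÷ (873/125) = 9100/291 ≈ 31.271
Max retention: S = 1000/(9100/291) − 10 = 2000/91 in (≈ 21.978 in)
Ia = 0.2·(2000/91) = 400/91 in ≈ 4.396 in

S = 2000/91 in ≈ 21.978 in; Ia = 400/91 in ≈ 4.396 in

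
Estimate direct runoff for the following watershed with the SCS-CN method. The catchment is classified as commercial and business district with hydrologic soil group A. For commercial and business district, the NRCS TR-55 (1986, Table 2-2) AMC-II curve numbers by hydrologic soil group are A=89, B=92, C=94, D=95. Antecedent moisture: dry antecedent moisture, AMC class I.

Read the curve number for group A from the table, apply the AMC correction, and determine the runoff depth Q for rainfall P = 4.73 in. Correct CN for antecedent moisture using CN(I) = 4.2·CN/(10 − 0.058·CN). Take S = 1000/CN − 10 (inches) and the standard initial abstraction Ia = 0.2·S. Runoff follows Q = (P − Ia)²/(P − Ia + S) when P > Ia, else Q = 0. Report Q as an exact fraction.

Q = 54466661579/22496592300 in ≈ 2.421 in

NRCS table: commercial and business district, soil group A → CN(II) = 89
Adjust CN=89 to AMC I: 4.2·89/(10 − 0.058·89) → (1869/5) ÷ (2419/500) = 186900/2419 ≈ 77.263
Max retention: S = 1000/(186900/2419) − 10 = 5500/1869 in (≈ 2.943 in)
Ia = 0.2·(5500/1869) = 1100/1869 in ≈ 0.589 in
Since P=4.730 > Ia=0.589: effective rainfall P−Ia = 774037/186900 in
Q = (774037/186900)²/((774037/186900) + 5500/1869) = (599133277369/34931610000)/(1324037/186900) = 54466661579/22496592300 in ≈ 2.421 in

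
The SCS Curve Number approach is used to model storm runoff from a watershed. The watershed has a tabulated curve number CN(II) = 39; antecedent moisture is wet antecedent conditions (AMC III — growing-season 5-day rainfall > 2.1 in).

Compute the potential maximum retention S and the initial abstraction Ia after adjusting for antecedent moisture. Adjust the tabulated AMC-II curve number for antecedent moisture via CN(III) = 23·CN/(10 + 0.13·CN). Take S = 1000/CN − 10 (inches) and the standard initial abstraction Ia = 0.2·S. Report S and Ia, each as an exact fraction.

CN(III) from CN(II)=39: (23·39)/(10 + 0.13·39) = 89700/1507 ≈ 59.522
S = 1000/(89700/1507) − 10 = 6100/897 in ≈ 6.800 in
Ia = 0.2S: 0.2·6.800 = 1.360 in (exactly 1220/897)

S = 6100/897 in ≈ 6.800 in; Ia = 1220/897 in ≈ 1.360 in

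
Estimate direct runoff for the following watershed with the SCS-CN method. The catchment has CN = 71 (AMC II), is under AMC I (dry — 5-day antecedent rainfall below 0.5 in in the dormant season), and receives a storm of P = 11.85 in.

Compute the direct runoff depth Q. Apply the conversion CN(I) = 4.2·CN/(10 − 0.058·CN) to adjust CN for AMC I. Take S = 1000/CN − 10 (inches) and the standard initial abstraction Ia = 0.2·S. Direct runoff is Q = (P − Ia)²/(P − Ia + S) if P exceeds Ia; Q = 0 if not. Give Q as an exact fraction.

CN(I) from CN(II)=71: (4.2·71)/(10 − 0.058·71) = 149100/2941 ≈ 50.697
S = 1000/(149100/2941) − 10 = 14500/1491 in ≈ 9.725 in
Ia = 0.2S: 0.2·9.725 = 1.945 in (exactly 2900/1491)
Since P=11.850 > Ia=1.945: effective rainfall P−Ia = 295367/29820 in
Q = (295367/29820)²/((295367/29820) + 14500/1491) = (87241664689/889232400)/(585367/29820) = 87241664689/17455643940 in ≈ 4.998 in

Q = 87241664689/17455643940 in ≈ 4.998 in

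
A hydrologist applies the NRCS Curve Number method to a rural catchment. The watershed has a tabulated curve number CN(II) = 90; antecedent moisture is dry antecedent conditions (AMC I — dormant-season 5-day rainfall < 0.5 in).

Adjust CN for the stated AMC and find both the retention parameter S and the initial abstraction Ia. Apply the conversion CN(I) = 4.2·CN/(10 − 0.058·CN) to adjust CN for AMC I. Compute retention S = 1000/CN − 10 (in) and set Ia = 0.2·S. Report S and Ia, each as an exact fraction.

CN(I) from CN(II)=90: (4.2·90)/(10 − 0.058·90) = 18900/239 ≈ 79.079
S = 1000/(18900/239) − 10 = 500/189 in ≈ 2.646 in
Ia = 0.2·(500/189) = 100/189 in ≈ 0.529 in

S = 500/189 in ≈ 2.646 in; Ia = 100/189 in ≈ 0.529 in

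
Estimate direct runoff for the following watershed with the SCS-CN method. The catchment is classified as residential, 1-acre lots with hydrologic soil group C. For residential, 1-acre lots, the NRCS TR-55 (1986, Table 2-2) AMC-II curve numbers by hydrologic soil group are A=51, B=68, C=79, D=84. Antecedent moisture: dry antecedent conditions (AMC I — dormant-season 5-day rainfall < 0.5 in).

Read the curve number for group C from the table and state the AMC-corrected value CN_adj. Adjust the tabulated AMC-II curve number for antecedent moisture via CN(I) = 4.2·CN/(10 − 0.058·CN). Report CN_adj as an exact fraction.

CN_adj = 7900/129 ≈ 61.240

NRCS table: residential, 1-acre lots, soil group C → CN(II) = 79
Dry (AMC I): CN(I) = 4.2·79/(10 − 0.058·79) = (1659/5)/(2709/500) = 7900/129 ≈ 61.240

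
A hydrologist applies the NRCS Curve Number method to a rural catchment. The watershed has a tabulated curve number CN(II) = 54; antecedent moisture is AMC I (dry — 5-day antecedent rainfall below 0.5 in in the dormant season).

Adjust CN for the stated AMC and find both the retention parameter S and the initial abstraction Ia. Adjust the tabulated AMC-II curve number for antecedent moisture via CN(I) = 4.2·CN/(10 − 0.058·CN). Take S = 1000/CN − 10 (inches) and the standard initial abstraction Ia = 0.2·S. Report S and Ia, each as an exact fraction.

S = 11500/567 in ≈ 20.282 in; Ia = 2300/567 in ≈ 4.056 in

Dry (AMC I): CN(I) = 4.2·54/(10 − 0.058·54) = (1134/5)/(1717/250) = 56700/1717 ≈ 33.023
Max retention: S = 1000/(56700/1717) − 10 = 11500/567 in (≈ 20.282 in)
Ia = 0.2S: 0.2·20.282 = 4.056 in (exactly 2300/567)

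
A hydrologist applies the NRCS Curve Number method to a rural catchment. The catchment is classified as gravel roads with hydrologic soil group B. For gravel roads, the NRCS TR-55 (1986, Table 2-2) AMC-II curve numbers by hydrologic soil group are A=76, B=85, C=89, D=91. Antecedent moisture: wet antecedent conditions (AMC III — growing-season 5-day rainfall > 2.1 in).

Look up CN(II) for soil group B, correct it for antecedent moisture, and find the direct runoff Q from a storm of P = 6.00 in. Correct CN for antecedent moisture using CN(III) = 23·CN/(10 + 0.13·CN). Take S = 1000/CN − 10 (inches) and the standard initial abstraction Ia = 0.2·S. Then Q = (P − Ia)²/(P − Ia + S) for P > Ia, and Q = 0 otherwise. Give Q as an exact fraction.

NRCS table: gravel roads, soil group B → CN(II) = 85
CN(III) from CN(II)=85: (23·85)/(10 + 0.13·85) = 39100/421 ≈ 92.874
S = 1000/(39100/421) − 10 = 300/391 in ≈ 0.767 in
Ia = 0.2S: 0.2·0.767 = 0.153 in (exactly 60/391)
P − Ia = 6.000 − 0.153 = 2286/391 ≈ 5.847 in (> 0, runoff occurs)
Q: (2286/391)² ÷ (2586/391) = 870966/168521 in (≈ 5.168 in)

Q = 870966/168521 in ≈ 5.168 in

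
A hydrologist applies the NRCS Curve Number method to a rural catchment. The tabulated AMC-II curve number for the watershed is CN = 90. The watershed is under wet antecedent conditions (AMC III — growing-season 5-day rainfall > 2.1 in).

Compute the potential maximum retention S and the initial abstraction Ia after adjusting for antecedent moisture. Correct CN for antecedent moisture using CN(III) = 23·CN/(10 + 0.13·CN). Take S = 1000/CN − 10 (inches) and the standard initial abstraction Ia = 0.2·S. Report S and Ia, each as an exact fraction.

CN(III) from CN(II)=90: (23·90)/(10 + 0.13·90) = 20700/217 ≈ 95.392
Max retention: S = 1000/(20700/217) − 10 = 100/207 in (≈ 0.483 in)
Ia = 0.2·(100/207) = 20/207 in ≈ 0.097 in

S = 100/207 in ≈ 0.483 in; Ia = 20/207 in ≈ 0.097 in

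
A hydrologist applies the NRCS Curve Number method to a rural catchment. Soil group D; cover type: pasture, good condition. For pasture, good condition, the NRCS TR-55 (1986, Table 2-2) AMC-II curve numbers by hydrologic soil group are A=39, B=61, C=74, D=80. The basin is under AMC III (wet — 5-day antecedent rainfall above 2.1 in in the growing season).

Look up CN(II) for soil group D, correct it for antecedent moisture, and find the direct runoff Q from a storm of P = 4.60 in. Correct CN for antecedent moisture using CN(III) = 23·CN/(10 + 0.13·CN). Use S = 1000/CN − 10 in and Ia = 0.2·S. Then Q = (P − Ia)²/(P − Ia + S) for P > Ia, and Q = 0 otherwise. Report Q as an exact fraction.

Q = 254016/72335 in ≈ 3.512 in

NRCS table: pasture, good condition, soil group D → CN(II) = 80
Adjust CN=80 to AMC III: 23·80/(10 + 0.13·80) → 1840 ÷ (102/5) = 4600/51 ≈ 90.196
Max retention: S = 1000/(4600/51) − 10 = 25/23 in (≈ 1.087 in)
Initial abstraction Ia = S/5 = (25/23)/5 = 5/23 ≈ 0.217 in
Since P=4.600 > Ia=0.217: effective rainfall P−Ia = 504/115 in
Q: (504/115)² ÷ (629/115) = 254016/72335 in (≈ 3.512 in)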